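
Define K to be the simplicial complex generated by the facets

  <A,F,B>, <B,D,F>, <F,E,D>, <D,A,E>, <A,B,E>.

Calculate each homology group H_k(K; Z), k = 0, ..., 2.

H_0 ≅ Z,  H_1 ≅ Z,  H_2 = 0.

Take the total order A < B < D < E < F on the vertex set. Then K (dimension 2) consists of the simplices:

  0-simplices (5): A, B, D, E, F
  1-simplices (10): AB, AD, AE, AF, BD, BE, BF, DE, DF, EF
  2-simplices (5): ABE, ABF, ADE, BDF, DEF

Hence C_0 ≅ Z^5, C_1 ≅ Z^10, C_2 ≅ Z^5.

∂_1: C_1 → C_0 maps an edge to its endpoints' difference, ∂[p,q] = q − p. For instance
  ∂AB = B − A.
The 5×10 boundary matrix has rank 4 and Smith normal form diag(1,1,1,1).

Boundary ∂_2: C_2 → C_1 acts by ∂[p,q,r] = [q,r] − [p,r] + [p,q]. For instance
  ∂DEF = EF − DF + DE,
  ∂ABE = BE − AE + AB.
This gives a 10×5 integer matrix of rank 5; reducing to Smith normal form yields diagonal entries (1,1,1,1,1).

Now H_k = ker ∂_k / im ∂_{k+1}, so:

  H_0: rank C_0 − rank ∂_1 = 5 − 4 = 1, and the invariant factors of ∂_1 are all 1, so H_0 ≅ Z.
  H_1: rank ker ∂_1 − rank ∂_2 = (10 − 4) − 5 = 1, and the invariant factors of ∂_2 are all 1, so H_1 ≅ Z.
  H_2: rank ker ∂_2 − rank ∂_3 = (5 − 5) − 0 = 0, and there is no ∂_3, so H_2 ≅ 0.

As a check, the Euler characteristic is 5 − 10 + 5 = 0, which agrees with 1 − 1 + 0 = 0.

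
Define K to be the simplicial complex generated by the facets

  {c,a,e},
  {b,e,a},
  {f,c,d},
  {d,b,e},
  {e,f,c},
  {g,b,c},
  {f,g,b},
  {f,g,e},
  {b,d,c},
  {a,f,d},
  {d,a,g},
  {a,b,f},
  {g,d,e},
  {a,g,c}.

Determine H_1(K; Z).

H_1 = Z^2.

Fix the vertex order a < b < c < d < e < f < g and write every simplex with vertices in increasing order. Then dim K = 2 and the simplices of K are:

  0-simplices (7): a, b, c, d, e, f, g
  1-simplices (21): ab, ac, ad, ae, af, ag, bc, bd, be, bf, bg, cd, ce, cf, cg, de, df, dg, ef, eg, fg
  2-simplices (14): abe, abf, ace, acg, adf, adg, bcd, bcg, bde, bfg, cdf, cef, deg, efg

so the chain groups are C_0 ≅ Z^7, C_1 ≅ Z^21, C_2 ≅ Z^14.

Boundary ∂_1: C_1 → C_0 is given by ∂[p,q] = [q] − [p].
This gives a 7×21 integer matrix of rank 6; reducing to Smith normal form yields diagonal entries (1,1,1,1,1,1).

The boundary map ∂_2: C_2 → C_1 maps a triangle to the signed sum of its edges. For instance
  ∂adf = df − af + ad,
  ∂bcg = cg − bg + bc.
As a 21×14 matrix over Z this has rank 13, with invariant factors (1,1,1,1,1,1,1,1,1,1,1,1,1).

From H_k ≅ ker(∂_k) / im(∂_{k+1}) we obtain:

  H_1: rank ker ∂_1 − rank ∂_2 = (21 − 6) − 13 = 2, and the invariant factors of ∂_2 are all 1, so H_1 = Z^2.

(K is a triangulation of the torus T^2.)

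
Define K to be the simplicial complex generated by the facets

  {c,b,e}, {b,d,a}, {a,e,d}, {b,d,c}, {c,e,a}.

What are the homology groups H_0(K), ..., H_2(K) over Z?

H_0 ≅ Z,  H_1 ≅ Z,  H_2 = 0.

Take the total order a < b < c < d < e on the vertex set. Then K (dimension 2) consists of the simplices:

  0-simplices (5): a, b, c, d, e
  1-simplices (10): ab, ac, ad, ae, bc, bd, be, cd, ce, de
  2-simplices (5): abd, ace, ade, bcd, bce

giving chain groups C_0 ≅ Z^5, C_1 ≅ Z^10, C_2 ≅ Z^5.

The boundary map ∂_1: C_1 → C_0 sends each edge [p,q] (with p < q) to q − p. For instance
  ∂bd = d − b.
As a 5×10 matrix over Z this has rank 4, with invariant factors (1,1,1,1).

Boundary ∂_2: C_2 → C_1 acts by ∂[p,q,r] = [q,r] − [p,r] + [p,q]. For instance
  ∂bce = ce − be + bc,
  ∂ade = de − ae + ad.
This gives a 10×5 integer matrix of rank 5; reducing to Smith normal form yields diagonal entries (1,1,1,1,1).

From H_k ≅ ker(∂_k) / im(∂_{k+1}) we obtain:

  H_0: rank C_0 − rank ∂_1 = 5 − 4 = 1, and the invariant factors of ∂_1 are all 1, so H_0 = Z.
  H_1: rank ker ∂_1 − rank ∂_2 = (10 − 4) − 5 = 1, and the invariant factors of ∂_2 are all 1, so H_1 = Z.
  H_2: rank ker ∂_2 − rank ∂_3 = (5 − 5) − 0 = 0, and there is no ∂_3, so H_2 = 0.

As a check, the Euler characteristic is 5 − 10 + 5 = 0, which agrees with 1 − 1 + 0 = 0.
(K is a triangulation of the Möbius band.)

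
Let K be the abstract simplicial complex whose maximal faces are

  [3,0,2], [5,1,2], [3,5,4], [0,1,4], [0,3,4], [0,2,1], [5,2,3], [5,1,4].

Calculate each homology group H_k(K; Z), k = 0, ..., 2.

H_0 ≅ Z,  H_1 = 0,  H_2 ≅ Z.

Take the total order 0 < 1 < 2 < 3 < 4 < 5 on the vertex set. Then K (dimension 2) consists of the simplices:

  0-simplices (6): [0], [1], [2], [3], [4], [5]
  1-simplices (12): [0,1], [0,2], [0,3], [0,4], [1,2], [1,4], [1,5], [2,3], [2,5], [3,4], [3,5], [4,5]
  2-simplices (8): [0,1,2], [0,1,4], [0,2,3], [0,3,4], [1,2,5], [1,4,5], [2,3,5], [3,4,5]

so the chain groups are C_0 ≅ Z^6, C_1 ≅ Z^12, C_2 ≅ Z^8.

∂_1: C_1 → C_0 sends each edge [p,q] (with p < q) to q − p.
The resulting 6×12 matrix has rank 5, and its Smith normal form has invariant factors (1,1,1,1,1).

Boundary ∂_2: C_2 → C_1 sends each 2-simplex [p,q,r] to [q,r] − [p,r] + [p,q]. For instance
  ∂[0,3,4] = [3,4] − [0,4] + [0,3],
  ∂[1,4,5] = [4,5] − [1,5] + [1,4].
The resulting 12×8 matrix has rank 7, and its Smith normal form has invariant factors (1,1,1,1,1,1,1).

From H_k ≅ ker(∂_k) / im(∂_{k+1}) we obtain:

  H_0: rank C_0 − rank ∂_1 = 6 − 5 = 1, and the invariant factors of ∂_1 are all 1, so H_0 = Z.
  H_1: rank ker ∂_1 − rank ∂_2 = (12 − 5) − 7 = 0, and the invariant factors of ∂_2 are all 1, so H_1 = 0.
  H_2: rank ker ∂_2 − rank ∂_3 = (8 − 7) − 0 = 1, and there is no ∂_3, so H_2 = Z.

(K is a triangulation of the 2-sphere S^2.)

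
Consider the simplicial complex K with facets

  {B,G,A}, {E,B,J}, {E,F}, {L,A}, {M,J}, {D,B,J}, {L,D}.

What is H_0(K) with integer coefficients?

H_0 = Z.

Fix the vertex order A < B < D < E < F < G < J < L < M and write every simplex with vertices in increasing order. Then dim K = 2 and the simplices of K are:

  0-simplices (9): A, B, D, E, F, G, J, L, M
  1-simplices (12): AB, AG, AL, BD, BE, BG, BJ, DJ, DL, EF, EJ, JM
  2-simplices (3): ABG, BDJ, BEJ

Hence C_0 ≅ Z^9, C_1 ≅ Z^12, C_2 ≅ Z^3.

∂_1: C_1 → C_0 maps an edge to its endpoints' difference, ∂[p,q] = q − p.
The 9×12 boundary matrix has rank 8 and Smith normal form diag(1,1,1,1,1,1,1,1).

The boundary map ∂_2: C_2 → C_1 sends each 2-simplex [p,q,r] to [q,r] − [p,r] + [p,q]. For instance
  ∂BEJ = EJ − BJ + BE,
  ∂BDJ = DJ − BJ + BD.
As a 12×3 matrix over Z this has rank 3, with invariant factors (1,1,1).

Computing H_k = (kernel of ∂_k) / (image of ∂_{k+1}):

  H_0: rank C_0 − rank ∂_1 = 9 − 8 = 1, and the invariant factors of ∂_1 are all 1, so H_0 = Z.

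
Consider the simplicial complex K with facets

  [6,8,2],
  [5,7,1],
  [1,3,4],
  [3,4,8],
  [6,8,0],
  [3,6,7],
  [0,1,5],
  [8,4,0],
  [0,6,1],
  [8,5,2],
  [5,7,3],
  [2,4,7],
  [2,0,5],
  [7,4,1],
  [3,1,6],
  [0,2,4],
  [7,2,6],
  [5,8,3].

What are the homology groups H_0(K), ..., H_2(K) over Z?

Fix the vertex order 0 < 1 < 2 < 3 < 4 < 5 < 6 < 7 < 8 and write every simplex with vertices in increasing order. Then dim K = 2 and the simplices of K are:

  0-simplices (9): [0], [1], [2], [3], [4], [5], [6], [7], [8]
  1-simplices (27): (27 of them)
  2-simplices (18): [0,1,5], [0,1,6], [0,2,4], [0,2,5], [0,4,8], [0,6,8], [1,3,4], [1,3,6], [1,4,7], [1,5,7], [2,4,7], [2,5,8], [2,6,7], [2,6,8], [3,4,8], [3,5,7], [3,5,8], [3,6,7]

Hence C_0 ≅ Z^9, C_1 ≅ Z^27, C_2 ≅ Z^18.

The boundary map ∂_1: C_1 → C_0 maps an edge to its endpoints' difference, ∂[p,q] = q − p. For instance
  ∂[4,7] = [7] − [4].
The 9×27 boundary matrix has rank 8 and Smith normal form diag(1,1,1,1,1,1,1,1).

Boundary ∂_2: C_2 → C_1 sends each 2-simplex [p,q,r] to [q,r] − [p,r] + [p,q]. For instance
  ∂[0,1,6] = [1,6] − [0,6] + [0,1],
  ∂[0,1,5] = [1,5] − [0,5] + [0,1].
The 27×18 boundary matrix has rank 18 and Smith normal form diag(1,1,1,1,1,1,1,1,1,1,1,1,1,1,1,1,1,2).

Computing H_k = (kernel of ∂_k) / (image of ∂_{k+1}):

  H_0: rank C_0 − rank ∂_1 = 9 − 8 = 1, and the invariant factors of ∂_1 are all 1, so H_0 = Z.
  H_1: rank ker ∂_1 − rank ∂_2 = (27 − 8) − 18 = 1, and ∂_2 has invariant factor 2 > 1, so H_1 = Z ⊕ Z_2.
  H_2: rank ker ∂_2 − rank ∂_3 = (18 − 18) − 0 = 0, and there is no ∂_3, so H_2 = 0.

H_0 ≅ Z,  H_1 ≅ Z ⊕ Z_2,  H_2 = 0.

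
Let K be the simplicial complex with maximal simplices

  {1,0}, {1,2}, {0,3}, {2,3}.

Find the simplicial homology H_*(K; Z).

H_0 ≅ Z,  H_1 ≅ Z.

Order the vertices as 0 < 1 < 2 < 3. Listing each simplex with vertices in this order, K has dimension 1 with simplices:

  0-simplices (4): [0], [1], [2], [3]
  1-simplices (4): [0,1], [0,3], [1,2], [2,3]

so the chain groups are C_0 ≅ Z^4, C_1 ≅ Z^4.

The boundary map ∂_1: C_1 → C_0 sends each edge [p,q] (with p < q) to q − p.
The resulting 4×4 matrix has rank 3, and its Smith normal form has invariant factors (1,1,1).

Computing H_k = (kernel of ∂_k) / (image of ∂_{k+1}):

  H_0: rank C_0 − rank ∂_1 = 4 − 3 = 1, and the invariant factors of ∂_1 are all 1, so H_0 = Z.
  H_1: rank ker ∂_1 − rank ∂_2 = (4 − 3) − 0 = 1, and there is no ∂_2, so H_1 = Z.

As a check, the Euler characteristic is 4 − 4 = 0, which agrees with 1 − 1 = 0.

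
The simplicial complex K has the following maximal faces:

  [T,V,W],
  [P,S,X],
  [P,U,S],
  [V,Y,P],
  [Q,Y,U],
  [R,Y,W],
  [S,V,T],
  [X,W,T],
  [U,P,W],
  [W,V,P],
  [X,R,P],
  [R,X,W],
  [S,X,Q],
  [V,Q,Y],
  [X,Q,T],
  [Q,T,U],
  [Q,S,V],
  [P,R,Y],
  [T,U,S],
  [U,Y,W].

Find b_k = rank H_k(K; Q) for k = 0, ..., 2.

Order the vertices as P < Q < R < S < T < U < V < W < X < Y. Listing each simplex with vertices in this order, K has dimension 2 with simplices:

  0-simplices (10): P, Q, R, S, T, U, V, W, X, Y
  1-simplices (30): PR, PS, PU, PV, PW, PX, PY, QS, QT, QU, QV, QX, QY, RW, RX, RY, ST, SU, SV, SX, TU, TV, TW, TX, UW, UY, VW, VY, WX, WY
  2-simplices (20): PRX, PRY, PSU, PSX, PUW, PVW, PVY, QSV, QSX, QTU, QTX, QUY, QVY, RWX, RWY, STU, STV, TVW, TWX, UWY

giving chain groups C_0 ≅ Z^10, C_1 ≅ Z^30, C_2 ≅ Z^20.

∂_1: C_1 → C_0 sends each edge [p,q] (with p < q) to q − p. For instance
  ∂WX = X − W.
As a 10×30 matrix over Z this has rank 9, with invariant factors (1,1,1,1,1,1,1,1,1).

Boundary ∂_2: C_2 → C_1 acts by ∂[p,q,r] = [q,r] − [p,r] + [p,q]. For instance
  ∂PRX = RX − PX + PR,
  ∂QVY = VY − QY + QV.
This gives a 30×20 integer matrix of rank 20; reducing to Smith normal form yields diagonal entries (1,1,1,1,1,1,1,1,1,1,1,1,1,1,1,1,1,1,1,2).

From H_k ≅ ker(∂_k) / im(∂_{k+1}) we obtain:

  H_0: rank C_0 − rank ∂_1 = 10 − 9 = 1, and the invariant factors of ∂_1 are all 1, so H_0 ≅ Z.
  H_1: rank ker ∂_1 − rank ∂_2 = (30 − 9) − 20 = 1, and ∂_2 has invariant factor 2 > 1, so H_1 ≅ Z ⊕ Z/2.
  H_2: rank ker ∂_2 − rank ∂_3 = (20 − 20) − 0 = 0, and there is no ∂_3, so H_2 ≅ 0.

(K is a triangulation of the Klein bottle.)

Hence the Betti numbers are b_0 = 1, b_1 = 1, b_2 = 0.

b_0 = 1, b_1 = 1, b_2 = 0.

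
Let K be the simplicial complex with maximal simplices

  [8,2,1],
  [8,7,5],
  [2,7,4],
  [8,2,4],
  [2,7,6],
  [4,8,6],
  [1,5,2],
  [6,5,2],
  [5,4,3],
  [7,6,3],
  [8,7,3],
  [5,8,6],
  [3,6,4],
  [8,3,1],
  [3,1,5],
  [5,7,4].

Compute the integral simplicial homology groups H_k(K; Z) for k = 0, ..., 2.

H_0 = Z,  H_1 = Z^2,  H_2 = Z.

Take the total order 1 < 2 < 3 < 4 < 5 < 6 < 7 < 8 on the vertex set. Then K (dimension 2) consists of the simplices:

  0-simplices (8): [1], [2], [3], [4], [5], [6], [7], [8]
  1-simplices (24): (24 of them)
  2-simplices (16): [1,2,5], [1,2,8], [1,3,5], [1,3,8], [2,4,7], [2,4,8], [2,5,6], [2,6,7], [3,4,5], [3,4,6], [3,6,7], [3,7,8], [4,5,7], [4,6,8], [5,6,8], [5,7,8]

so the chain groups are C_0 ≅ Z^8, C_1 ≅ Z^24, C_2 ≅ Z^16.

Boundary ∂_1: C_1 → C_0 maps an edge to its endpoints' difference, ∂[p,q] = q − p. For instance
  ∂[4,6] = [6] − [4].
The 8×24 boundary matrix has rank 7 and Smith normal form diag(1,1,1,1,1,1,1).

Boundary ∂_2: C_2 → C_1 acts by ∂[p,q,r] = [q,r] − [p,r] + [p,q]. For instance
  ∂[2,6,7] = [6,7] − [2,7] + [2,6],
  ∂[4,6,8] = [6,8] − [4,8] + [4,6].
This gives a 24×16 integer matrix of rank 15; reducing to Smith normal form yields diagonal entries (1,1,1,1,1,1,1,1,1,1,1,1,1,1,1).

From H_k ≅ ker(∂_k) / im(∂_{k+1}) we obtain:

  H_0: rank C_0 − rank ∂_1 = 8 − 7 = 1, and the invariant factors of ∂_1 are all 1, so H_0 ≅ Z.
  H_1: rank ker ∂_1 − rank ∂_2 = (24 − 7) − 15 = 2, and the invariant factors of ∂_2 are all 1, so H_1 ≅ Z^2.
  H_2: rank ker ∂_2 − rank ∂_3 = (16 − 15) − 0 = 1, and there is no ∂_3, so H_2 ≅ Z.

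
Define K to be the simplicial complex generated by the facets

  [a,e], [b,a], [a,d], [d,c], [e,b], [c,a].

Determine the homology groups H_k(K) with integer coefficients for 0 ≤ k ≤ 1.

Fix the vertex order a < b < c < d < e and write every simplex with vertices in increasing order. Then dim K = 1 and the simplices of K are:

  0-simplices (5): a, b, c, d, e
  1-simplices (6): ab, ac, ad, ae, be, cd

Hence C_0 ≅ Z^5, C_1 ≅ Z^6.

∂_1: C_1 → C_0 maps an edge to its endpoints' difference, ∂[p,q] = q − p. For instance
  ∂be = e − b.
As a 5×6 matrix over Z this has rank 4, with invariant factors (1,1,1,1).

Now H_k = ker ∂_k / im ∂_{k+1}, so:

  H_0: rank C_0 − rank ∂_1 = 5 − 4 = 1, and the invariant factors of ∂_1 are all 1, so H_0 = Z.
  H_1: rank ker ∂_1 − rank ∂_2 = (6 − 4) − 0 = 2, and there is no ∂_2, so H_1 = Z^2.

(K is a triangulation of a wedge of 2 circles.)

H_0 ≅ Z,  H_1 ≅ Z^2.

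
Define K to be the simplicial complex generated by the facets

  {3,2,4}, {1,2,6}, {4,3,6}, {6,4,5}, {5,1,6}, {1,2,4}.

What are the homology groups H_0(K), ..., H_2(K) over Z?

H_0 ≅ Z,  H_1 ≅ Z,  H_2 = 0.

Order the vertices as 1 < 2 < 3 < 4 < 5 < 6. Listing each simplex with vertices in this order, K has dimension 2 with simplices:

  0-simplices (6): [1], [2], [3], [4], [5], [6]
  1-simplices (12): [1,2], [1,4], [1,5], [1,6], [2,3], [2,4], [2,6], [3,4], [3,6], [4,5], [4,6], [5,6]
  2-simplices (6): [1,2,4], [1,2,6], [1,5,6], [2,3,4], [3,4,6], [4,5,6]

so the chain groups are C_0 ≅ Z^6, C_1 ≅ Z^12, C_2 ≅ Z^6.

Boundary ∂_1: C_1 → C_0 maps an edge to its endpoints' difference, ∂[p,q] = q − p.
This gives a 6×12 integer matrix of rank 5; reducing to Smith normal form yields diagonal entries (1,1,1,1,1).

∂_2: C_2 → C_1 maps a triangle to the signed sum of its edges. For instance
  ∂[1,5,6] = [5,6] − [1,6] + [1,5],
  ∂[2,3,4] = [3,4] − [2,4] + [2,3].
As a 12×6 matrix over Z this has rank 6, with invariant factors (1,1,1,1,1,1).

From H_k ≅ ker(∂_k) / im(∂_{k+1}) we obtain:

  H_0: rank C_0 − rank ∂_1 = 6 − 5 = 1, and the invariant factors of ∂_1 are all 1, so H_0 = Z.
  H_1: rank ker ∂_1 − rank ∂_2 = (12 − 5) − 6 = 1, and the invariant factors of ∂_2 are all 1, so H_1 = Z.
  H_2: rank ker ∂_2 − rank ∂_3 = (6 − 6) − 0 = 0, and there is no ∂_3, so H_2 = 0.

(K is a triangulation of the cylinder S^1 x I.)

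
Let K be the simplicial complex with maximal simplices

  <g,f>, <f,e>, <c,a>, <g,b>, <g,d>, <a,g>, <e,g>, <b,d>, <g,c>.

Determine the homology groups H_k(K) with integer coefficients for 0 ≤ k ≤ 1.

Fix the vertex order a < b < c < d < e < f < g and write every simplex with vertices in increasing order. Then dim K = 1 and the simplices of K are:

  0-simplices (7): a, b, c, d, e, f, g
  1-simplices (9): ac, ag, bd, bg, cg, dg, ef, eg, fg

so the chain groups are C_0 ≅ Z^7, C_1 ≅ Z^9.

Boundary ∂_1: C_1 → C_0 maps an edge to its endpoints' difference, ∂[p,q] = q − p.
The 7×9 boundary matrix has rank 6 and Smith normal form diag(1,1,1,1,1,1).

Computing H_k = (kernel of ∂_k) / (image of ∂_{k+1}):

  H_0: rank C_0 − rank ∂_1 = 7 − 6 = 1, and the invariant factors of ∂_1 are all 1, so H_0 = Z.
  H_1: rank ker ∂_1 − rank ∂_2 = (9 − 6) − 0 = 3, and there is no ∂_2, so H_1 = Z^3.

As a check, the Euler characteristic is 7 − 9 = -2, which agrees with 1 − 3 = -2.
(K is a triangulation of a wedge of 3 circles.)

H_0 = Z,  H_1 = Z^3.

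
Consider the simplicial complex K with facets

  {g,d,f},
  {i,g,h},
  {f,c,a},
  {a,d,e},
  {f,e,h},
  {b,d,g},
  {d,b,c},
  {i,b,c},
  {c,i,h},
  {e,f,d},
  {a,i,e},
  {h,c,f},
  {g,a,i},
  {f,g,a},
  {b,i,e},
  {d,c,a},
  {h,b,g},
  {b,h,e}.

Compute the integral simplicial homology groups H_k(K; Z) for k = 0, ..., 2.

H_0 ≅ Z,  H_1 ≅ Z ⊕ Z_2,  H_2 = 0.

Fix the vertex order a < b < c < d < e < f < g < h < i and write every simplex with vertices in increasing order. Then dim K = 2 and the simplices of K are:

  0-simplices (9): a, b, c, d, e, f, g, h, i
  1-simplices (27): ac, ad, ae, af, ag, ai, bc, bd, be, bg, bh, bi, cd, cf, ch, ci, de, df, dg, ef, eh, ei, fg, fh, gh, gi, hi
  2-simplices (18): acd, acf, ade, aei, afg, agi, bcd, bci, bdg, beh, bei, bgh, cfh, chi, def, dfg, efh, ghi

giving chain groups C_0 ≅ Z^9, C_1 ≅ Z^27, C_2 ≅ Z^18.

∂_1: C_1 → C_0 is given by ∂[p,q] = [q] − [p]. For instance
  ∂ei = i − e.
The resulting 9×27 matrix has rank 8, and its Smith normal form has invariant factors (1,1,1,1,1,1,1,1).

∂_2: C_2 → C_1 sends each 2-simplex [p,q,r] to [q,r] − [p,r] + [p,q]. For instance
  ∂ade = de − ae + ad,
  ∂ghi = hi − gi + gh.
As a 27×18 matrix over Z this has rank 18, with invariant factors (1,1,1,1,1,1,1,1,1,1,1,1,1,1,1,1,1,2).

Now H_k = ker ∂_k / im ∂_{k+1}, so:

  H_0: rank C_0 − rank ∂_1 = 9 − 8 = 1, and the invariant factors of ∂_1 are all 1, so H_0 ≅ Z.
  H_1: rank ker ∂_1 − rank ∂_2 = (27 − 8) − 18 = 1, and ∂_2 has invariant factor 2 > 1, so H_1 ≅ Z ⊕ Z_2.
  H_2: rank ker ∂_2 − rank ∂_3 = (18 − 18) − 0 = 0, and there is no ∂_3, so H_2 ≅ 0.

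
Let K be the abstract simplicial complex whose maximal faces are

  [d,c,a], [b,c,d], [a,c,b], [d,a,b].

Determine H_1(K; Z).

Order the vertices as a < b < c < d. Listing each simplex with vertices in this order, K has dimension 2 with simplices:

  0-simplices (4): a, b, c, d
  1-simplices (6): ab, ac, ad, bc, bd, cd
  2-simplices (4): abc, abd, acd, bcd

giving chain groups C_0 ≅ Z^4, C_1 ≅ Z^6, C_2 ≅ Z^4.

The boundary map ∂_1: C_1 → C_0 is given by ∂[p,q] = [q] − [p]. For instance
  ∂bd = d − b.
This gives a 4×6 integer matrix of rank 3; reducing to Smith normal form yields diagonal entries (1,1,1).

Boundary ∂_2: C_2 → C_1 maps a triangle to the signed sum of its edges. For instance
  ∂acd = cd − ad + ac,
  ∂abc = bc − ac + ab.
The resulting 6×4 matrix has rank 3, and its Smith normal form has invariant factors (1,1,1).

Computing H_k = (kernel of ∂_k) / (image of ∂_{k+1}):

  H_1: rank ker ∂_1 − rank ∂_2 = (6 − 3) − 3 = 0, and the invariant factors of ∂_2 are all 1, so H_1 ≅ 0.

H_1 = 0.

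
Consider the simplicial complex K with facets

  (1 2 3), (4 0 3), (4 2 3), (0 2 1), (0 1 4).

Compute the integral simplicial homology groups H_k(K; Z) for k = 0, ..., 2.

Take the total order 0 < 1 < 2 < 3 < 4 on the vertex set. Then K (dimension 2) consists of the simplices:

  0-simplices (5): [0], [1], [2], [3], [4]
  1-simplices (10): [0,1], [0,2], [0,3], [0,4], [1,2], [1,3], [1,4], [2,3], [2,4], [3,4]
  2-simplices (5): [0,1,2], [0,1,4], [0,3,4], [1,2,3], [2,3,4]

so the chain groups are C_0 ≅ Z^5, C_1 ≅ Z^10, C_2 ≅ Z^5.

Boundary ∂_1: C_1 → C_0 is given by ∂[p,q] = [q] − [p].
As a 5×10 matrix over Z this has rank 4, with invariant factors (1,1,1,1).

Boundary ∂_2: C_2 → C_1 sends each 2-simplex [p,q,r] to [q,r] − [p,r] + [p,q]. For instance
  ∂[2,3,4] = [3,4] − [2,4] + [2,3],
  ∂[0,1,4] = [1,4] − [0,4] + [0,1].
As a 10×5 matrix over Z this has rank 5, with invariant factors (1,1,1,1,1).

From H_k ≅ ker(∂_k) / im(∂_{k+1}) we obtain:

  H_0: rank C_0 − rank ∂_1 = 5 − 4 = 1, and the invariant factors of ∂_1 are all 1, so H_0 = Z.
  H_1: rank ker ∂_1 − rank ∂_2 = (10 − 4) − 5 = 1, and the invariant factors of ∂_2 are all 1, so H_1 = Z.
  H_2: rank ker ∂_2 − rank ∂_3 = (5 − 5) − 0 = 0, and there is no ∂_3, so H_2 = 0.

(K is a triangulation of the Möbius band.)

H_0 = Z,  H_1 = Z,  H_2 = 0.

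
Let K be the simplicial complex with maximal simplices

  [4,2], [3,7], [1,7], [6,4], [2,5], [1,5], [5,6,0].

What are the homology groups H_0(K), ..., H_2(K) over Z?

K has 8 vertices, 9 edges, 1 triangle.
rank ∂_0 = 0, rank ∂_1 = 7 ⇒ b_0 = 8 − 0 − 7 = 1; all invariant factors of ∂_1 are 1 so no torsion. So H_0 ≅ Z.
rank ∂_1 = 7, rank ∂_2 = 1 ⇒ b_1 = 9 − 7 − 1 = 1; all invariant factors of ∂_2 are 1 so no torsion. So H_1 ≅ Z.
rank ∂_2 = 1, rank ∂_3 = 0 ⇒ b_2 = 1 − 1 − 0 = 0. So H_2 ≅ 0.

H_0 ≅ Z,  H_1 ≅ Z,  H_2 = 0.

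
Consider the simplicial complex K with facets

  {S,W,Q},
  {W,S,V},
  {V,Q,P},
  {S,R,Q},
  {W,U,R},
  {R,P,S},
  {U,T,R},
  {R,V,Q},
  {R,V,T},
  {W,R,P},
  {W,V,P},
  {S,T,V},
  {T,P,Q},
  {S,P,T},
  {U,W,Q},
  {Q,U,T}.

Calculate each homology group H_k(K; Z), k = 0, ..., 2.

H_0 ≅ Z,  H_1 ≅ Z^2,  H_2 ≅ Z.

Fix the vertex order P < Q < R < S < T < U < V < W and write every simplex with vertices in increasing order. Then dim K = 2 and the simplices of K are:

  0-simplices (8): P, Q, R, S, T, U, V, W
  1-simplices (24): PQ, PR, PS, PT, PV, PW, QR, QS, QT, QU, QV, QW, RS, RT, RU, RV, RW, ST, SV, SW, TU, TV, UW, VW
  2-simplices (16): PQT, PQV, PRS, PRW, PST, PVW, QRS, QRV, QSW, QTU, QUW, RTU, RTV, RUW, STV, SVW

so the chain groups are C_0 ≅ Z^8, C_1 ≅ Z^24, C_2 ≅ Z^16.

∂_1: C_1 → C_0 is given by ∂[p,q] = [q] − [p]. For instance
  ∂PR = R − P.
The resulting 8×24 matrix has rank 7, and its Smith normal form has invariant factors (1,1,1,1,1,1,1).

Boundary ∂_2: C_2 → C_1 acts by ∂[p,q,r] = [q,r] − [p,r] + [p,q]. For instance
  ∂RTU = TU − RU + RT,
  ∂PRS = RS − PS + PR.
The 24×16 boundary matrix has rank 15 and Smith normal form diag(1,1,1,1,1,1,1,1,1,1,1,1,1,1,1).

From H_k ≅ ker(∂_k) / im(∂_{k+1}) we obtain:

  H_0: rank C_0 − rank ∂_1 = 8 − 7 = 1, and the invariant factors of ∂_1 are all 1, so H_0 ≅ Z.
  H_1: rank ker ∂_1 − rank ∂_2 = (24 − 7) − 15 = 2, and the invariant factors of ∂_2 are all 1, so H_1 ≅ Z^2.
  H_2: rank ker ∂_2 − rank ∂_3 = (16 − 15) − 0 = 1, and there is no ∂_3, so H_2 ≅ Z.

As a check, the Euler characteristic is 8 − 24 + 16 = 0, which agrees with 1 − 2 + 1 = 0.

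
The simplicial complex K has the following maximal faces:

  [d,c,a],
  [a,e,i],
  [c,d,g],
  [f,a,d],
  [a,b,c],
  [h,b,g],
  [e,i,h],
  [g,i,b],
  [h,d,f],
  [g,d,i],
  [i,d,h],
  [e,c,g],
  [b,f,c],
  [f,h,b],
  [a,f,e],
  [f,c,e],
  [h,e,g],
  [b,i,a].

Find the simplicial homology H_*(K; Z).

Order the vertices as a < b < c < d < e < f < g < h < i. Listing each simplex with vertices in this order, K has dimension 2 with simplices:

  0-simplices (9): a, b, c, d, e, f, g, h, i
  1-simplices (27): ab, ac, ad, ae, af, ai, bc, bf, bg, bh, bi, cd, ce, cf, cg, df, dg, dh, di, ef, eg, eh, ei, fh, gh, gi, hi
  2-simplices (18): abc, abi, acd, adf, aef, aei, bcf, bfh, bgh, bgi, cdg, cef, ceg, dfh, dgi, dhi, egh, ehi

so the chain groups are C_0 ≅ Z^9, C_1 ≅ Z^27, C_2 ≅ Z^18.

∂_1: C_1 → C_0 sends each edge [p,q] (with p < q) to q − p.
The 9×27 boundary matrix has rank 8 and Smith normal form diag(1,1,1,1,1,1,1,1).

The boundary map ∂_2: C_2 → C_1 acts by ∂[p,q,r] = [q,r] − [p,r] + [p,q]. For instance
  ∂abc = bc − ac + ab,
  ∂ceg = eg − cg + ce.
As a 27×18 matrix over Z this has rank 18, with invariant factors (1,1,1,1,1,1,1,1,1,1,1,1,1,1,1,1,1,2).

Reading off H_k = ker ∂_k / im ∂_{k+1}:

  H_0: rank C_0 − rank ∂_1 = 9 − 8 = 1, and the invariant factors of ∂_1 are all 1, so H_0 ≅ Z.
  H_1: rank ker ∂_1 − rank ∂_2 = (27 − 8) − 18 = 1, and ∂_2 has invariant factor 2 > 1, so H_1 ≅ Z ⊕ Z/2.
  H_2: rank ker ∂_2 − rank ∂_3 = (18 − 18) − 0 = 0, and there is no ∂_3, so H_2 ≅ 0.

As a check, the Euler characteristic is 9 − 27 + 18 = 0, which agrees with 1 − 1 + 0 = 0.

H_0 ≅ Z,  H_1 ≅ Z ⊕ Z/2,  H_2 = 0.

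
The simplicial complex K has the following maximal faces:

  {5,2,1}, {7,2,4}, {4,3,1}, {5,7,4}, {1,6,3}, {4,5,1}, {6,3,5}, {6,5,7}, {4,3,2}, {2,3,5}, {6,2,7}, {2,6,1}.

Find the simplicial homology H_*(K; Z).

Take the total order 1 < 2 < 3 < 4 < 5 < 6 < 7 on the vertex set. Then K (dimension 2) consists of the simplices:

  0-simplices (7): [1], [2], [3], [4], [5], [6], [7]
  1-simplices (18): [1,2], [1,3], [1,4], [1,5], [1,6], [2,3], [2,4], [2,5], [2,6], [2,7], [3,4], [3,5], [3,6], [4,5], [4,7], [5,6], [5,7], [6,7]
  2-simplices (12): [1,2,5], [1,2,6], [1,3,4], [1,3,6], [1,4,5], [2,3,4], [2,3,5], [2,4,7], [2,6,7], [3,5,6], [4,5,7], [5,6,7]

so the chain groups are C_0 ≅ Z^7, C_1 ≅ Z^18, C_2 ≅ Z^12.

Boundary ∂_1: C_1 → C_0 maps an edge to its endpoints' difference, ∂[p,q] = q − p.
This gives a 7×18 integer matrix of rank 6; reducing to Smith normal form yields diagonal entries (1,1,1,1,1,1).

∂_2: C_2 → C_1 acts by ∂[p,q,r] = [q,r] − [p,r] + [p,q]. For instance
  ∂[1,3,6] = [3,6] − [1,6] + [1,3],
  ∂[1,2,5] = [2,5] − [1,5] + [1,2].
The resulting 18×12 matrix has rank 12, and its Smith normal form has invariant factors (1,1,1,1,1,1,1,1,1,1,1,2).

Reading off H_k = ker ∂_k / im ∂_{k+1}:

  H_0: rank C_0 − rank ∂_1 = 7 − 6 = 1, and the invariant factors of ∂_1 are all 1, so H_0 ≅ Z.
  H_1: rank ker ∂_1 − rank ∂_2 = (18 − 6) − 12 = 0, and ∂_2 has invariant factor 2 > 1, so H_1 ≅ Z/2Z.
  H_2: rank ker ∂_2 − rank ∂_3 = (12 − 12) − 0 = 0, and there is no ∂_3, so H_2 ≅ 0.

(K is a triangulation of the real projective plane RP^2.)

H_0 ≅ Z,  H_1 ≅ Z/2Z,  H_2 = 0.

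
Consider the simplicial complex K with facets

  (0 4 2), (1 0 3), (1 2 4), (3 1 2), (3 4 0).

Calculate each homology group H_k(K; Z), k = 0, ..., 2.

H_0 = Z,  H_1 = Z,  H_2 = 0.

Take the total order 0 < 1 < 2 < 3 < 4 on the vertex set. Then K (dimension 2) consists of the simplices:

  0-simplices (5): [0], [1], [2], [3], [4]
  1-simplices (10): [0,1], [0,2], [0,3], [0,4], [1,2], [1,3], [1,4], [2,3], [2,4], [3,4]
  2-simplices (5): [0,1,3], [0,2,4], [0,3,4], [1,2,3], [1,2,4]

giving chain groups C_0 ≅ Z^5, C_1 ≅ Z^10, C_2 ≅ Z^5.

The boundary map ∂_1: C_1 → C_0 maps an edge to its endpoints' difference, ∂[p,q] = q − p. For instance
  ∂[0,2] = [2] − [0].
The resulting 5×10 matrix has rank 4, and its Smith normal form has invariant factors (1,1,1,1).

The boundary map ∂_2: C_2 → C_1 sends each 2-simplex [p,q,r] to [q,r] − [p,r] + [p,q]. For instance
  ∂[1,2,4] = [2,4] − [1,4] + [1,2],
  ∂[1,2,3] = [2,3] − [1,3] + [1,2].
This gives a 10×5 integer matrix of rank 5; reducing to Smith normal form yields diagonal entries (1,1,1,1,1).

From H_k ≅ ker(∂_k) / im(∂_{k+1}) we obtain:

  H_0: rank C_0 − rank ∂_1 = 5 − 4 = 1, and the invariant factors of ∂_1 are all 1, so H_0 = Z.
  H_1: rank ker ∂_1 − rank ∂_2 = (10 − 4) − 5 = 1, and the invariant factors of ∂_2 are all 1, so H_1 = Z.
  H_2: rank ker ∂_2 − rank ∂_3 = (5 − 5) − 0 = 0, and there is no ∂_3, so H_2 = 0.

As a check, the Euler characteristic is 5 − 10 + 5 = 0, which agrees with 1 − 1 + 0 = 0.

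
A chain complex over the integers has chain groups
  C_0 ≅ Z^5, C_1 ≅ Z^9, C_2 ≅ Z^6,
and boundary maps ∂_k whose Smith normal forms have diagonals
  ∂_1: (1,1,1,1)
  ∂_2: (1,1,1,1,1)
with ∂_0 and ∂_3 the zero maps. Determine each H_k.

H_0 ≅ Z,  H_1 = 0,  H_2 ≅ Z.

H_0: b_0 = 5 − 0 − 4 = 1; torsion from ∂_1 factors > 1: none. So H_0 ≅ Z.
H_1: b_1 = 9 − 4 − 5 = 0; torsion from ∂_2 factors > 1: none. So H_1 ≅ 0.
H_2: b_2 = 6 − 5 − 0 = 1; torsion from ∂_3 factors > 1: none. So H_2 ≅ Z.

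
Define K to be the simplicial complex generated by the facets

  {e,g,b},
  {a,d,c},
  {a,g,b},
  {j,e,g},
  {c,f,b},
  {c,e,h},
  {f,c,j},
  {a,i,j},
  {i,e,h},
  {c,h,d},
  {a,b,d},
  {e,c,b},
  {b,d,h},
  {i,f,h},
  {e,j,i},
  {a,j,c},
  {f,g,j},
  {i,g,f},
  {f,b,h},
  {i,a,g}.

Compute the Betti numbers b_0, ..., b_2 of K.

b_0 = 1, b_1 = 1, b_2 = 0.

K has 10 vertices, 30 edges, 20 triangles.
rank ∂_0 = 0, rank ∂_1 = 9 ⇒ b_0 = 10 − 0 − 9 = 1; all invariant factors of ∂_1 are 1 so no torsion. So H_0 ≅ Z.
rank ∂_1 = 9, rank ∂_2 = 20 ⇒ b_1 = 30 − 9 − 20 = 1; ∂_2 has invariant factor(s) [2] giving torsion. So H_1 ≅ Z ⊕ Z/2Z.
rank ∂_2 = 20, rank ∂_3 = 0 ⇒ b_2 = 20 − 20 − 0 = 0. So H_2 ≅ 0.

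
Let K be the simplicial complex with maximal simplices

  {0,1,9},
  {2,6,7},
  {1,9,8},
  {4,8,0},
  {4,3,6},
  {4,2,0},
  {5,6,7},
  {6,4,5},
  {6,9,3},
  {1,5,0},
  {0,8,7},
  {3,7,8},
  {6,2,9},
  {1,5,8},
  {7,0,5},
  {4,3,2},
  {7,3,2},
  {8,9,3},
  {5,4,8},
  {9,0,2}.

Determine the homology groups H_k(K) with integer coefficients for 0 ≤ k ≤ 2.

H_0 = Z,  H_1 = Z ⊕ Z/2,  H_2 = 0.

Take the total order 0 < 1 < 2 < 3 < 4 < 5 < 6 < 7 < 8 < 9 on the vertex set. Then K (dimension 2) consists of the simplices:

  0-simplices (10): [0], [1], [2], [3], [4], [5], [6], [7], [8], [9]
  1-simplices (30): (30 of them)
  2-simplices (20): (20 of them)

so the chain groups are C_0 ≅ Z^10, C_1 ≅ Z^30, C_2 ≅ Z^20.

The boundary map ∂_1: C_1 → C_0 sends each edge [p,q] (with p < q) to q − p.
The 10×30 boundary matrix has rank 9 and Smith normal form diag(1,1,1,1,1,1,1,1,1).

Boundary ∂_2: C_2 → C_1 acts by ∂[p,q,r] = [q,r] − [p,r] + [p,q]. For instance
  ∂[3,8,9] = [8,9] − [3,9] + [3,8],
  ∂[4,5,6] = [5,6] − [4,6] + [4,5].
The 30×20 boundary matrix has rank 20 and Smith normal form diag(1,1,1,1,1,1,1,1,1,1,1,1,1,1,1,1,1,1,1,2).

Now H_k = ker ∂_k / im ∂_{k+1}, so:

  H_0: rank C_0 − rank ∂_1 = 10 − 9 = 1, and the invariant factors of ∂_1 are all 1, so H_0 = Z.
  H_1: rank ker ∂_1 − rank ∂_2 = (30 − 9) − 20 = 1, and ∂_2 has invariant factor 2 > 1, so H_1 = Z ⊕ Z/2.
  H_2: rank ker ∂_2 − rank ∂_3 = (20 − 20) − 0 = 0, and there is no ∂_3, so H_2 = 0.

As a check, the Euler characteristic is 10 − 30 + 20 = 0, which agrees with 1 − 1 + 0 = 0.
(K is a triangulation of the Klein bottle.)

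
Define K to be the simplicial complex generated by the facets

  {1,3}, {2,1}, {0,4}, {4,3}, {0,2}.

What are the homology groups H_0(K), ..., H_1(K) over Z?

H_0 ≅ Z,  H_1 ≅ Z.

We work with the vertex ordering 0 < 1 < 2 < 3 < 4. The simplices of K, each written with vertices in increasing order, are:

  0-simplices (5): [0], [1], [2], [3], [4]
  1-simplices (5): [0,2], [0,4], [1,2], [1,3], [3,4]

giving chain groups C_0 ≅ Z^5, C_1 ≅ Z^5.

Boundary ∂_1: C_1 → C_0 is given by ∂[p,q] = [q] − [p]. For instance
  ∂[1,2] = [2] − [1].
As a 5×5 matrix over Z this has rank 4, with invariant factors (1,1,1,1).

From H_k ≅ ker(∂_k) / im(∂_{k+1}) we obtain:

  H_0: rank C_0 − rank ∂_1 = 5 − 4 = 1, and the invariant factors of ∂_1 are all 1, so H_0 ≅ Z.
  H_1: rank ker ∂_1 − rank ∂_2 = (5 − 4) − 0 = 1, and there is no ∂_2, so H_1 ≅ Z.

As a check, the Euler characteristic is 5 − 5 = 0, which agrees with 1 − 1 = 0.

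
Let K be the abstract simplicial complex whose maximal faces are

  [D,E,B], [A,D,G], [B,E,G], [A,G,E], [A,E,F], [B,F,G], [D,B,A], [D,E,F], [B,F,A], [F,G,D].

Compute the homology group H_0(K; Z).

We work with the vertex ordering A < B < D < E < F < G. The simplices of K, each written with vertices in increasing order, are:

  0-simplices (6): A, B, D, E, F, G
  1-simplices (15): AB, AD, AE, AF, AG, BD, BE, BF, BG, DE, DF, DG, EF, EG, FG
  2-simplices (10): ABD, ABF, ADG, AEF, AEG, BDE, BEG, BFG, DEF, DFG

so the chain groups are C_0 ≅ Z^6, C_1 ≅ Z^15, C_2 ≅ Z^10.

The boundary map ∂_1: C_1 → C_0 maps an edge to its endpoints' difference, ∂[p,q] = q − p.
This gives a 6×15 integer matrix of rank 5; reducing to Smith normal form yields diagonal entries (1,1,1,1,1).

∂_2: C_2 → C_1 maps a triangle to the signed sum of its edges. For instance
  ∂DFG = FG − DG + DF,
  ∂ABF = BF − AF + AB.
This gives a 15×10 integer matrix of rank 10; reducing to Smith normal form yields diagonal entries (1,1,1,1,1,1,1,1,1,2).

From H_k ≅ ker(∂_k) / im(∂_{k+1}) we obtain:

  H_0: rank C_0 − rank ∂_1 = 6 − 5 = 1, and the invariant factors of ∂_1 are all 1, so H_0 ≅ Z.

H_0 = Z.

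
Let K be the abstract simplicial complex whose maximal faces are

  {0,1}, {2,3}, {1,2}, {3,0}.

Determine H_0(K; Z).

H_0 ≅ Z.

K has 4 vertices, 4 edges.
rank ∂_0 = 0, rank ∂_1 = 3 ⇒ b_0 = 4 − 0 − 3 = 1; all invariant factors of ∂_1 are 1 so no torsion. So H_0 = Z.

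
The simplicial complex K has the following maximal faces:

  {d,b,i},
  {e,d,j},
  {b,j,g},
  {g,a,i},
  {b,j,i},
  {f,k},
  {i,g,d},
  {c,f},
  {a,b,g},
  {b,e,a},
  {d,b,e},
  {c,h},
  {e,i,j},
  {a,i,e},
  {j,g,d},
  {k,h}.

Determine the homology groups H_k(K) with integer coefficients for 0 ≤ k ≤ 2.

Order the vertices as a < b < c < d < e < f < g < h < i < j < k. Listing each simplex with vertices in this order, K has dimension 2 with simplices:

  0-simplices (11): a, b, c, d, e, f, g, h, i, j, k
  1-simplices (22): ab, ae, ag, ai, bd, be, bg, bi, bj, cf, ch, de, dg, di, dj, ei, ej, fk, gi, gj, hk, ij
  2-simplices (12): abe, abg, aei, agi, bde, bdi, bgj, bij, dej, dgi, dgj, eij

giving chain groups C_0 ≅ Z^11, C_1 ≅ Z^22, C_2 ≅ Z^12.

The boundary map ∂_1: C_1 → C_0 maps an edge to its endpoints' difference, ∂[p,q] = q − p. For instance
  ∂di = i − d.
The 11×22 boundary matrix has rank 9 and Smith normal form diag(1,1,1,1,1,1,1,1,1).

∂_2: C_2 → C_1 maps a triangle to the signed sum of its edges. For instance
  ∂aei = ei − ai + ae,
  ∂eij = ij − ej + ei.
The 22×12 boundary matrix has rank 12 and Smith normal form diag(1,1,1,1,1,1,1,1,1,1,1,2).

From H_k ≅ ker(∂_k) / im(∂_{k+1}) we obtain:

  H_0: rank C_0 − rank ∂_1 = 11 − 9 = 2, and the invariant factors of ∂_1 are all 1, so H_0 ≅ Z^2.
  H_1: rank ker ∂_1 − rank ∂_2 = (22 − 9) − 12 = 1, and ∂_2 has invariant factor 2 > 1, so H_1 ≅ Z ⊕ Z/2Z.
  H_2: rank ker ∂_2 − rank ∂_3 = (12 − 12) − 0 = 0, and there is no ∂_3, so H_2 ≅ 0.

H_0 = Z^2,  H_1 = Z ⊕ Z/2Z,  H_2 = 0.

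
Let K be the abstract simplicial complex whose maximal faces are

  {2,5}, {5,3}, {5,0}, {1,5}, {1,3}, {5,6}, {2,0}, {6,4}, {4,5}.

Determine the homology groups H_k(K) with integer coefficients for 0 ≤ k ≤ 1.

H_0 = Z,  H_1 = Z^3.

K has 7 vertices, 9 edges.
rank ∂_0 = 0, rank ∂_1 = 6 ⇒ b_0 = 7 − 0 − 6 = 1; all invariant factors of ∂_1 are 1 so no torsion. So H_0 = Z.
rank ∂_1 = 6, rank ∂_2 = 0 ⇒ b_1 = 9 − 6 − 0 = 3. So H_1 = Z^3.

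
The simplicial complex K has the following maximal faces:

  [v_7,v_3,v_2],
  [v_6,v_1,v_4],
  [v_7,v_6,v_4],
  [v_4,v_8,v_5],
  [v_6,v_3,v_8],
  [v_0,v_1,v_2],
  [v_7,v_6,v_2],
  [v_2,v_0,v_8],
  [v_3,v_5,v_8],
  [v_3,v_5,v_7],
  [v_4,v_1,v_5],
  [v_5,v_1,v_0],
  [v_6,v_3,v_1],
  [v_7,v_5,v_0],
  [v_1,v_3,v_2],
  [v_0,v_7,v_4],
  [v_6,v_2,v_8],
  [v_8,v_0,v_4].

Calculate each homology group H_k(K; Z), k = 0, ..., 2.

H_0 = Z,  H_1 = Z ⊕ Z/2,  H_2 = 0.

Order the vertices as v_0 < v_1 < v_2 < v_3 < v_4 < v_5 < v_6 < v_7 < v_8. Listing each simplex with vertices in this order, K has dimension 2 with simplices:

  0-simplices (9): [v_0], [v_1], [v_2], [v_3], [v_4], [v_5], [v_6], [v_7], [v_8]
  1-simplices (27): (27 of them)
  2-simplices (18): (18 of them)

so the chain groups are C_0 ≅ Z^9, C_1 ≅ Z^27, C_2 ≅ Z^18.

∂_1: C_1 → C_0 sends each edge [p,q] (with p < q) to q − p.
This gives a 9×27 integer matrix of rank 8; reducing to Smith normal form yields diagonal entries (1,1,1,1,1,1,1,1).

Boundary ∂_2: C_2 → C_1 acts by ∂[p,q,r] = [q,r] − [p,r] + [p,q]. For instance
  ∂[v_4,v_5,v_8] = [v_5,v_8] − [v_4,v_8] + [v_4,v_5],
  ∂[v_1,v_3,v_6] = [v_3,v_6] − [v_1,v_6] + [v_1,v_3].
This gives a 27×18 integer matrix of rank 18; reducing to Smith normal form yields diagonal entries (1,1,1,1,1,1,1,1,1,1,1,1,1,1,1,1,1,2).

Reading off H_k = ker ∂_k / im ∂_{k+1}:

  H_0: rank C_0 − rank ∂_1 = 9 − 8 = 1, and the invariant factors of ∂_1 are all 1, so H_0 ≅ Z.
  H_1: rank ker ∂_1 − rank ∂_2 = (27 − 8) − 18 = 1, and ∂_2 has invariant factor 2 > 1, so H_1 ≅ Z ⊕ Z/2.
  H_2: rank ker ∂_2 − rank ∂_3 = (18 − 18) − 0 = 0, and there is no ∂_3, so H_2 ≅ 0.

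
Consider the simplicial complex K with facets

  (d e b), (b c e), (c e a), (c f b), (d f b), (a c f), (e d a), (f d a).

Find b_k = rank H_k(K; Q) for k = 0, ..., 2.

K has 6 vertices, 12 edges, 8 triangles.
rank ∂_0 = 0, rank ∂_1 = 5 ⇒ b_0 = 6 − 0 − 5 = 1; all invariant factors of ∂_1 are 1 so no torsion. So H_0 = Z.
rank ∂_1 = 5, rank ∂_2 = 7 ⇒ b_1 = 12 − 5 − 7 = 0; all invariant factors of ∂_2 are 1 so no torsion. So H_1 = 0.
rank ∂_2 = 7, rank ∂_3 = 0 ⇒ b_2 = 8 − 7 − 0 = 1. So H_2 = Z.

b_0 = 1, b_1 = 0, b_2 = 1.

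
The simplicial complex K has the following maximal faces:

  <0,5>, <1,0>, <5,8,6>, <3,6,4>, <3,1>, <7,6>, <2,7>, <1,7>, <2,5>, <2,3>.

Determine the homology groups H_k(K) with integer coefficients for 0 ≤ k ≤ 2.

H_0 = Z,  H_1 = Z^4,  H_2 = 0.

Order the vertices as 0 < 1 < 2 < 3 < 4 < 5 < 6 < 7 < 8. Listing each simplex with vertices in this order, K has dimension 2 with simplices:

  0-simplices (9): [0], [1], [2], [3], [4], [5], [6], [7], [8]
  1-simplices (14): [0,1], [0,5], [1,3], [1,7], [2,3], [2,5], [2,7], [3,4], [3,6], [4,6], [5,6], [5,8], [6,7], [6,8]
  2-simplices (2): [3,4,6], [5,6,8]

Hence C_0 ≅ Z^9, C_1 ≅ Z^14, C_2 ≅ Z^2.

Boundary ∂_1: C_1 → C_0 sends each edge [p,q] (with p < q) to q − p.
The resulting 9×14 matrix has rank 8, and its Smith normal form has invariant factors (1,1,1,1,1,1,1,1).

∂_2: C_2 → C_1 acts by ∂[p,q,r] = [q,r] − [p,r] + [p,q]. For instance
  ∂[3,4,6] = [4,6] − [3,6] + [3,4],
  ∂[5,6,8] = [6,8] − [5,8] + [5,6].
As a 14×2 matrix over Z this has rank 2, with invariant factors (1,1).

Now H_k = ker ∂_k / im ∂_{k+1}, so:

  H_0: rank C_0 − rank ∂_1 = 9 − 8 = 1, and the invariant factors of ∂_1 are all 1, so H_0 = Z.
  H_1: rank ker ∂_1 − rank ∂_2 = (14 − 8) − 2 = 4, and the invariant factors of ∂_2 are all 1, so H_1 = Z^4.
  H_2: rank ker ∂_2 − rank ∂_3 = (2 − 2) − 0 = 0, and there is no ∂_3, so H_2 = 0.

As a check, the Euler characteristic is 9 − 14 + 2 = -3, which agrees with 1 − 4 + 0 = -3.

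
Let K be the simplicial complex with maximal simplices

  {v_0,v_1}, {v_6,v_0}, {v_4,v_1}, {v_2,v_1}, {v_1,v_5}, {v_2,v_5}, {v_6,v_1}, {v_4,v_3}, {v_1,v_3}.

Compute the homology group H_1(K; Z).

H_1 ≅ Z^3.

Fix the vertex order v_0 < v_1 < v_2 < v_3 < v_4 < v_5 < v_6 and write every simplex with vertices in increasing order. Then dim K = 1 and the simplices of K are:

  0-simplices (7): [v_0], [v_1], [v_2], [v_3], [v_4], [v_5], [v_6]
  1-simplices (9): [v_0,v_1], [v_0,v_6], [v_1,v_2], [v_1,v_3], [v_1,v_4], [v_1,v_5], [v_1,v_6], [v_2,v_5], [v_3,v_4]

Hence C_0 ≅ Z^7, C_1 ≅ Z^9.

The boundary map ∂_1: C_1 → C_0 sends each edge [p,q] (with p < q) to q − p. For instance
  ∂[v_2,v_5] = [v_5] − [v_2].
This gives a 7×9 integer matrix of rank 6; reducing to Smith normal form yields diagonal entries (1,1,1,1,1,1).

Computing H_k = (kernel of ∂_k) / (image of ∂_{k+1}):

  H_1: rank ker ∂_1 − rank ∂_2 = (9 − 6) − 0 = 3, and there is no ∂_2, so H_1 ≅ Z^3.

(K is a triangulation of a wedge of 3 circles.)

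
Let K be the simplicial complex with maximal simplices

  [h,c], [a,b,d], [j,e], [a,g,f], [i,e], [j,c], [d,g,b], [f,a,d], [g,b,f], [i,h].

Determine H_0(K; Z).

Fix the vertex order a < b < c < d < e < f < g < h < i < j and write every simplex with vertices in increasing order. Then dim K = 2 and the simplices of K are:

  0-simplices (10): a, b, c, d, e, f, g, h, i, j
  1-simplices (15): ab, ad, af, ag, bd, bf, bg, ch, cj, df, dg, ei, ej, fg, hi
  2-simplices (5): abd, adf, afg, bdg, bfg

giving chain groups C_0 ≅ Z^10, C_1 ≅ Z^15, C_2 ≅ Z^5.

The boundary map ∂_1: C_1 → C_0 sends each edge [p,q] (with p < q) to q − p.
The resulting 10×15 matrix has rank 8, and its Smith normal form has invariant factors (1,1,1,1,1,1,1,1).

∂_2: C_2 → C_1 acts by ∂[p,q,r] = [q,r] − [p,r] + [p,q]. For instance
  ∂afg = fg − ag + af,
  ∂bfg = fg − bg + bf.
As a 15×5 matrix over Z this has rank 5, with invariant factors (1,1,1,1,1).

Reading off H_k = ker ∂_k / im ∂_{k+1}:

  H_0: rank C_0 − rank ∂_1 = 10 − 8 = 2, and the invariant factors of ∂_1 are all 1, so H_0 = Z^2.

H_0 = Z^2.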